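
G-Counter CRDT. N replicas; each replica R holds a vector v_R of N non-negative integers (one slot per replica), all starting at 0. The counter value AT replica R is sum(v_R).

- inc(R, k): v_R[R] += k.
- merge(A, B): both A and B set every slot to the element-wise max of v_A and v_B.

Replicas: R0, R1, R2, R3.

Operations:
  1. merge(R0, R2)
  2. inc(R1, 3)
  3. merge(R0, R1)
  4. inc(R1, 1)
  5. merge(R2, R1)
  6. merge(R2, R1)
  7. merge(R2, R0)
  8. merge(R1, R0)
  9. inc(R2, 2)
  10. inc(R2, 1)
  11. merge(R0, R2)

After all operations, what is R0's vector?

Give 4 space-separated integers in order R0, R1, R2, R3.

Op 1: merge R0<->R2 -> R0=(0,0,0,0) R2=(0,0,0,0)
Op 2: inc R1 by 3 -> R1=(0,3,0,0) value=3
Op 3: merge R0<->R1 -> R0=(0,3,0,0) R1=(0,3,0,0)
Op 4: inc R1 by 1 -> R1=(0,4,0,0) value=4
Op 5: merge R2<->R1 -> R2=(0,4,0,0) R1=(0,4,0,0)
Op 6: merge R2<->R1 -> R2=(0,4,0,0) R1=(0,4,0,0)
Op 7: merge R2<->R0 -> R2=(0,4,0,0) R0=(0,4,0,0)
Op 8: merge R1<->R0 -> R1=(0,4,0,0) R0=(0,4,0,0)
Op 9: inc R2 by 2 -> R2=(0,4,2,0) value=6
Op 10: inc R2 by 1 -> R2=(0,4,3,0) value=7
Op 11: merge R0<->R2 -> R0=(0,4,3,0) R2=(0,4,3,0)

Answer: 0 4 3 0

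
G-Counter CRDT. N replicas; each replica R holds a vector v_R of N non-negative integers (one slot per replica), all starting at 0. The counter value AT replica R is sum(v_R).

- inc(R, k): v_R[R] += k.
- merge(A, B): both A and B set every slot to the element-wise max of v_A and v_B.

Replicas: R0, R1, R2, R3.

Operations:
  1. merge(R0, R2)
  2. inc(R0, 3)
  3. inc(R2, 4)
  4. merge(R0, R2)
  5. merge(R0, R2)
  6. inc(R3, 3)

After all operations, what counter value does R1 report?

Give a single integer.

Answer: 0

Derivation:
Op 1: merge R0<->R2 -> R0=(0,0,0,0) R2=(0,0,0,0)
Op 2: inc R0 by 3 -> R0=(3,0,0,0) value=3
Op 3: inc R2 by 4 -> R2=(0,0,4,0) value=4
Op 4: merge R0<->R2 -> R0=(3,0,4,0) R2=(3,0,4,0)
Op 5: merge R0<->R2 -> R0=(3,0,4,0) R2=(3,0,4,0)
Op 6: inc R3 by 3 -> R3=(0,0,0,3) value=3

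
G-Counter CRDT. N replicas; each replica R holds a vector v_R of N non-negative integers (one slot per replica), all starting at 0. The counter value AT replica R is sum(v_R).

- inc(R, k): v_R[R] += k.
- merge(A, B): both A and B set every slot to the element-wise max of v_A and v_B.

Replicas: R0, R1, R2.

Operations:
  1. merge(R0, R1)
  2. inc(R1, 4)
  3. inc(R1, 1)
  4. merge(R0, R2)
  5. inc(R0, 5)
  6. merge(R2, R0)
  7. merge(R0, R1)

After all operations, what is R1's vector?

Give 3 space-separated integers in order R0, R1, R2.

Answer: 5 5 0

Derivation:
Op 1: merge R0<->R1 -> R0=(0,0,0) R1=(0,0,0)
Op 2: inc R1 by 4 -> R1=(0,4,0) value=4
Op 3: inc R1 by 1 -> R1=(0,5,0) value=5
Op 4: merge R0<->R2 -> R0=(0,0,0) R2=(0,0,0)
Op 5: inc R0 by 5 -> R0=(5,0,0) value=5
Op 6: merge R2<->R0 -> R2=(5,0,0) R0=(5,0,0)
Op 7: merge R0<->R1 -> R0=(5,5,0) R1=(5,5,0)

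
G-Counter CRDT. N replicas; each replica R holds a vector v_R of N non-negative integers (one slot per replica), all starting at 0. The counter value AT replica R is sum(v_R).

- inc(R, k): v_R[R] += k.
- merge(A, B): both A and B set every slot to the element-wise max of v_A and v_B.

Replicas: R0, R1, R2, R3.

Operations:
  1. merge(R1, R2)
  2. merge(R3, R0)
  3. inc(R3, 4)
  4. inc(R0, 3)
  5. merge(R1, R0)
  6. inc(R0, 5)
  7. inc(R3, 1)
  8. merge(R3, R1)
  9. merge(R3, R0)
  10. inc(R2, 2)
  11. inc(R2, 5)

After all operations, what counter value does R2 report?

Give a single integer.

Answer: 7

Derivation:
Op 1: merge R1<->R2 -> R1=(0,0,0,0) R2=(0,0,0,0)
Op 2: merge R3<->R0 -> R3=(0,0,0,0) R0=(0,0,0,0)
Op 3: inc R3 by 4 -> R3=(0,0,0,4) value=4
Op 4: inc R0 by 3 -> R0=(3,0,0,0) value=3
Op 5: merge R1<->R0 -> R1=(3,0,0,0) R0=(3,0,0,0)
Op 6: inc R0 by 5 -> R0=(8,0,0,0) value=8
Op 7: inc R3 by 1 -> R3=(0,0,0,5) value=5
Op 8: merge R3<->R1 -> R3=(3,0,0,5) R1=(3,0,0,5)
Op 9: merge R3<->R0 -> R3=(8,0,0,5) R0=(8,0,0,5)
Op 10: inc R2 by 2 -> R2=(0,0,2,0) value=2
Op 11: inc R2 by 5 -> R2=(0,0,7,0) value=7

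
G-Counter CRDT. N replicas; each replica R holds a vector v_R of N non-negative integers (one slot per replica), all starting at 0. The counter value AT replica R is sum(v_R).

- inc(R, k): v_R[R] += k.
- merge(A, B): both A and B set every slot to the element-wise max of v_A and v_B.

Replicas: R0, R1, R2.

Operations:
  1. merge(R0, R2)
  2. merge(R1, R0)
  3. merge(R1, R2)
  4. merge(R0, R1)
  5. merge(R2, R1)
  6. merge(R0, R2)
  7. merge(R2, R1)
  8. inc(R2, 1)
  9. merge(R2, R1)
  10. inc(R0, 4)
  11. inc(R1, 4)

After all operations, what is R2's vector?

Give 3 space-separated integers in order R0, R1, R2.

Answer: 0 0 1

Derivation:
Op 1: merge R0<->R2 -> R0=(0,0,0) R2=(0,0,0)
Op 2: merge R1<->R0 -> R1=(0,0,0) R0=(0,0,0)
Op 3: merge R1<->R2 -> R1=(0,0,0) R2=(0,0,0)
Op 4: merge R0<->R1 -> R0=(0,0,0) R1=(0,0,0)
Op 5: merge R2<->R1 -> R2=(0,0,0) R1=(0,0,0)
Op 6: merge R0<->R2 -> R0=(0,0,0) R2=(0,0,0)
Op 7: merge R2<->R1 -> R2=(0,0,0) R1=(0,0,0)
Op 8: inc R2 by 1 -> R2=(0,0,1) value=1
Op 9: merge R2<->R1 -> R2=(0,0,1) R1=(0,0,1)
Op 10: inc R0 by 4 -> R0=(4,0,0) value=4
Op 11: inc R1 by 4 -> R1=(0,4,1) value=5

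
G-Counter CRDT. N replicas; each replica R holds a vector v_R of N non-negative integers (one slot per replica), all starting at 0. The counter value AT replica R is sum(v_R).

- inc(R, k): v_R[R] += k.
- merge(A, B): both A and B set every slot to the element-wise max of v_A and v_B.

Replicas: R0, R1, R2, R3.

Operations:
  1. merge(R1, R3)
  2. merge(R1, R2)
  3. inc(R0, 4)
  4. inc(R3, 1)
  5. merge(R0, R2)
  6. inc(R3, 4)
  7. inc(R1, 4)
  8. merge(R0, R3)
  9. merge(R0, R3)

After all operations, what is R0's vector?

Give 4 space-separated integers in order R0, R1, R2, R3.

Op 1: merge R1<->R3 -> R1=(0,0,0,0) R3=(0,0,0,0)
Op 2: merge R1<->R2 -> R1=(0,0,0,0) R2=(0,0,0,0)
Op 3: inc R0 by 4 -> R0=(4,0,0,0) value=4
Op 4: inc R3 by 1 -> R3=(0,0,0,1) value=1
Op 5: merge R0<->R2 -> R0=(4,0,0,0) R2=(4,0,0,0)
Op 6: inc R3 by 4 -> R3=(0,0,0,5) value=5
Op 7: inc R1 by 4 -> R1=(0,4,0,0) value=4
Op 8: merge R0<->R3 -> R0=(4,0,0,5) R3=(4,0,0,5)
Op 9: merge R0<->R3 -> R0=(4,0,0,5) R3=(4,0,0,5)

Answer: 4 0 0 5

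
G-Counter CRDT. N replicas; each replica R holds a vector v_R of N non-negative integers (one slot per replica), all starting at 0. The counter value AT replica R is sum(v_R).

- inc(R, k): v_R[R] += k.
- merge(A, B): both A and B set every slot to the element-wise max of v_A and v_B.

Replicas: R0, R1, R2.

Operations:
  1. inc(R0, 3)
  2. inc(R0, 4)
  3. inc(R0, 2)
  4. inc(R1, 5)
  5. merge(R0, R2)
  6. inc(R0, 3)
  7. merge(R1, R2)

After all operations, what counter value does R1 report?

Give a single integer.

Answer: 14

Derivation:
Op 1: inc R0 by 3 -> R0=(3,0,0) value=3
Op 2: inc R0 by 4 -> R0=(7,0,0) value=7
Op 3: inc R0 by 2 -> R0=(9,0,0) value=9
Op 4: inc R1 by 5 -> R1=(0,5,0) value=5
Op 5: merge R0<->R2 -> R0=(9,0,0) R2=(9,0,0)
Op 6: inc R0 by 3 -> R0=(12,0,0) value=12
Op 7: merge R1<->R2 -> R1=(9,5,0) R2=(9,5,0)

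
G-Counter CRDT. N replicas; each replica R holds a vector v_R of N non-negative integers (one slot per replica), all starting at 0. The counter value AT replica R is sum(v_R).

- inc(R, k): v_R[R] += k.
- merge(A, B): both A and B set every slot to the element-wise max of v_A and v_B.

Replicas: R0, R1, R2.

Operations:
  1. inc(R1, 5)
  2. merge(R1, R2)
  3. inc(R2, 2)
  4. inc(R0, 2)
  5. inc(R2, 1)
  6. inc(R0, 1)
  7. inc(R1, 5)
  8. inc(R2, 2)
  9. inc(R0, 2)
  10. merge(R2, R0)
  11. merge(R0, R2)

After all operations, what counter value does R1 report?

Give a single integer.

Answer: 10

Derivation:
Op 1: inc R1 by 5 -> R1=(0,5,0) value=5
Op 2: merge R1<->R2 -> R1=(0,5,0) R2=(0,5,0)
Op 3: inc R2 by 2 -> R2=(0,5,2) value=7
Op 4: inc R0 by 2 -> R0=(2,0,0) value=2
Op 5: inc R2 by 1 -> R2=(0,5,3) value=8
Op 6: inc R0 by 1 -> R0=(3,0,0) value=3
Op 7: inc R1 by 5 -> R1=(0,10,0) value=10
Op 8: inc R2 by 2 -> R2=(0,5,5) value=10
Op 9: inc R0 by 2 -> R0=(5,0,0) value=5
Op 10: merge R2<->R0 -> R2=(5,5,5) R0=(5,5,5)
Op 11: merge R0<->R2 -> R0=(5,5,5) R2=(5,5,5)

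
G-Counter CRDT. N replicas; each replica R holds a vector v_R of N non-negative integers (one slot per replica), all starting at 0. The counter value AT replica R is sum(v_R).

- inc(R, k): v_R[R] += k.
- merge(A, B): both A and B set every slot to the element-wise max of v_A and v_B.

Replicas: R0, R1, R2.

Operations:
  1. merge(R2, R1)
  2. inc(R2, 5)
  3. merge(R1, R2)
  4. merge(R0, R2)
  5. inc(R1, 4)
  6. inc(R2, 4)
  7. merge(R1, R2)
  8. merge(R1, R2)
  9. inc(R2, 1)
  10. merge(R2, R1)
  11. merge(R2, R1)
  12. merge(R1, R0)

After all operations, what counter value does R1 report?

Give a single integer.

Op 1: merge R2<->R1 -> R2=(0,0,0) R1=(0,0,0)
Op 2: inc R2 by 5 -> R2=(0,0,5) value=5
Op 3: merge R1<->R2 -> R1=(0,0,5) R2=(0,0,5)
Op 4: merge R0<->R2 -> R0=(0,0,5) R2=(0,0,5)
Op 5: inc R1 by 4 -> R1=(0,4,5) value=9
Op 6: inc R2 by 4 -> R2=(0,0,9) value=9
Op 7: merge R1<->R2 -> R1=(0,4,9) R2=(0,4,9)
Op 8: merge R1<->R2 -> R1=(0,4,9) R2=(0,4,9)
Op 9: inc R2 by 1 -> R2=(0,4,10) value=14
Op 10: merge R2<->R1 -> R2=(0,4,10) R1=(0,4,10)
Op 11: merge R2<->R1 -> R2=(0,4,10) R1=(0,4,10)
Op 12: merge R1<->R0 -> R1=(0,4,10) R0=(0,4,10)

Answer: 14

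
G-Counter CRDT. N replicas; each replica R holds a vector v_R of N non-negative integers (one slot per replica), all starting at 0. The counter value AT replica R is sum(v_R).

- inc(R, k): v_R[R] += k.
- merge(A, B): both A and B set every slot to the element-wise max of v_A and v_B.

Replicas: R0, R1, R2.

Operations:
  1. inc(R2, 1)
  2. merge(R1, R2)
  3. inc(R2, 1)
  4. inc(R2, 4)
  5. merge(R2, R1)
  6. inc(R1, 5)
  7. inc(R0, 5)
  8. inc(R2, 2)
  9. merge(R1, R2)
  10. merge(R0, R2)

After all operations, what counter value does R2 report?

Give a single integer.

Answer: 18

Derivation:
Op 1: inc R2 by 1 -> R2=(0,0,1) value=1
Op 2: merge R1<->R2 -> R1=(0,0,1) R2=(0,0,1)
Op 3: inc R2 by 1 -> R2=(0,0,2) value=2
Op 4: inc R2 by 4 -> R2=(0,0,6) value=6
Op 5: merge R2<->R1 -> R2=(0,0,6) R1=(0,0,6)
Op 6: inc R1 by 5 -> R1=(0,5,6) value=11
Op 7: inc R0 by 5 -> R0=(5,0,0) value=5
Op 8: inc R2 by 2 -> R2=(0,0,8) value=8
Op 9: merge R1<->R2 -> R1=(0,5,8) R2=(0,5,8)
Op 10: merge R0<->R2 -> R0=(5,5,8) R2=(5,5,8)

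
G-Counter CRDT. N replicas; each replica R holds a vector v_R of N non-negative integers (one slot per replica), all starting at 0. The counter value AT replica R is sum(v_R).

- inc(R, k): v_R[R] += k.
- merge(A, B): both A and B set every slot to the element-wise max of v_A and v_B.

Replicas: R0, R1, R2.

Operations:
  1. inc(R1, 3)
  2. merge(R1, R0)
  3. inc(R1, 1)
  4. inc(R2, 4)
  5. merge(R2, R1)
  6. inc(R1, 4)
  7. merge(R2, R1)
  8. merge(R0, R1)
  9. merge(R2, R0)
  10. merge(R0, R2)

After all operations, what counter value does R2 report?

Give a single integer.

Op 1: inc R1 by 3 -> R1=(0,3,0) value=3
Op 2: merge R1<->R0 -> R1=(0,3,0) R0=(0,3,0)
Op 3: inc R1 by 1 -> R1=(0,4,0) value=4
Op 4: inc R2 by 4 -> R2=(0,0,4) value=4
Op 5: merge R2<->R1 -> R2=(0,4,4) R1=(0,4,4)
Op 6: inc R1 by 4 -> R1=(0,8,4) value=12
Op 7: merge R2<->R1 -> R2=(0,8,4) R1=(0,8,4)
Op 8: merge R0<->R1 -> R0=(0,8,4) R1=(0,8,4)
Op 9: merge R2<->R0 -> R2=(0,8,4) R0=(0,8,4)
Op 10: merge R0<->R2 -> R0=(0,8,4) R2=(0,8,4)

Answer: 12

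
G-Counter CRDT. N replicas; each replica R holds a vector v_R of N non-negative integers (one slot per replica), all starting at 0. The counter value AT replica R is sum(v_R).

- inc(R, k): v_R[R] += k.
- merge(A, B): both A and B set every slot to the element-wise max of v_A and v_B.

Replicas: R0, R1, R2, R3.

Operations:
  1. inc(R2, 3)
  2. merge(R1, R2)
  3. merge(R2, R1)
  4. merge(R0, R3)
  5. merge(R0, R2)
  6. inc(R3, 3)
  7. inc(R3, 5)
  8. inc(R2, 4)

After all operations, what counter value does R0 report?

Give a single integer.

Answer: 3

Derivation:
Op 1: inc R2 by 3 -> R2=(0,0,3,0) value=3
Op 2: merge R1<->R2 -> R1=(0,0,3,0) R2=(0,0,3,0)
Op 3: merge R2<->R1 -> R2=(0,0,3,0) R1=(0,0,3,0)
Op 4: merge R0<->R3 -> R0=(0,0,0,0) R3=(0,0,0,0)
Op 5: merge R0<->R2 -> R0=(0,0,3,0) R2=(0,0,3,0)
Op 6: inc R3 by 3 -> R3=(0,0,0,3) value=3
Op 7: inc R3 by 5 -> R3=(0,0,0,8) value=8
Op 8: inc R2 by 4 -> R2=(0,0,7,0) value=7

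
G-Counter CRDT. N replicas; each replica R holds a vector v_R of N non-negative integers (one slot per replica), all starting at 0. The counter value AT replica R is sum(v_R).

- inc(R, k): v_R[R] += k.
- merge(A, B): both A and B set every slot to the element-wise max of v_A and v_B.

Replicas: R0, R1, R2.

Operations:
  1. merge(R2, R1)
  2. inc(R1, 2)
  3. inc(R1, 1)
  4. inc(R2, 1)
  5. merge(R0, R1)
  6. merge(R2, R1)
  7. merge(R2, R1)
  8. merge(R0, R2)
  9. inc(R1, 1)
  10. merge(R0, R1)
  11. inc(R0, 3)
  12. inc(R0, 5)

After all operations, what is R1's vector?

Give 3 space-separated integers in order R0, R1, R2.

Answer: 0 4 1

Derivation:
Op 1: merge R2<->R1 -> R2=(0,0,0) R1=(0,0,0)
Op 2: inc R1 by 2 -> R1=(0,2,0) value=2
Op 3: inc R1 by 1 -> R1=(0,3,0) value=3
Op 4: inc R2 by 1 -> R2=(0,0,1) value=1
Op 5: merge R0<->R1 -> R0=(0,3,0) R1=(0,3,0)
Op 6: merge R2<->R1 -> R2=(0,3,1) R1=(0,3,1)
Op 7: merge R2<->R1 -> R2=(0,3,1) R1=(0,3,1)
Op 8: merge R0<->R2 -> R0=(0,3,1) R2=(0,3,1)
Op 9: inc R1 by 1 -> R1=(0,4,1) value=5
Op 10: merge R0<->R1 -> R0=(0,4,1) R1=(0,4,1)
Op 11: inc R0 by 3 -> R0=(3,4,1) value=8
Op 12: inc R0 by 5 -> R0=(8,4,1) value=13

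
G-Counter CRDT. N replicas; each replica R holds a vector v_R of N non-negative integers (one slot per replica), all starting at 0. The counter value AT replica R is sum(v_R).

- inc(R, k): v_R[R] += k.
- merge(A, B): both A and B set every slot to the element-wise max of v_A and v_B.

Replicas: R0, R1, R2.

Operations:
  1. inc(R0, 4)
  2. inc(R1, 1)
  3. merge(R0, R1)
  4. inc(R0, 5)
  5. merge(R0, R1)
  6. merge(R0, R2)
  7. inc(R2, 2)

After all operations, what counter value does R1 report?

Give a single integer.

Op 1: inc R0 by 4 -> R0=(4,0,0) value=4
Op 2: inc R1 by 1 -> R1=(0,1,0) value=1
Op 3: merge R0<->R1 -> R0=(4,1,0) R1=(4,1,0)
Op 4: inc R0 by 5 -> R0=(9,1,0) value=10
Op 5: merge R0<->R1 -> R0=(9,1,0) R1=(9,1,0)
Op 6: merge R0<->R2 -> R0=(9,1,0) R2=(9,1,0)
Op 7: inc R2 by 2 -> R2=(9,1,2) value=12

Answer: 10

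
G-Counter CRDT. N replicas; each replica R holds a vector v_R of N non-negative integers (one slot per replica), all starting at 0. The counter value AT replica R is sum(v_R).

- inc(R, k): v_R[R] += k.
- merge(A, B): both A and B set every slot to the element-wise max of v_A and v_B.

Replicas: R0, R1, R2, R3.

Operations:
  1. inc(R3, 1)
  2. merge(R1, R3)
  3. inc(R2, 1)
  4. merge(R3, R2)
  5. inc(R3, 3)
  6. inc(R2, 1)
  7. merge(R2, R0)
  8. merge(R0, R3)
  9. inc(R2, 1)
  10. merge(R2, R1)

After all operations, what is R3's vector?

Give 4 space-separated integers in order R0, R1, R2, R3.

Answer: 0 0 2 4

Derivation:
Op 1: inc R3 by 1 -> R3=(0,0,0,1) value=1
Op 2: merge R1<->R3 -> R1=(0,0,0,1) R3=(0,0,0,1)
Op 3: inc R2 by 1 -> R2=(0,0,1,0) value=1
Op 4: merge R3<->R2 -> R3=(0,0,1,1) R2=(0,0,1,1)
Op 5: inc R3 by 3 -> R3=(0,0,1,4) value=5
Op 6: inc R2 by 1 -> R2=(0,0,2,1) value=3
Op 7: merge R2<->R0 -> R2=(0,0,2,1) R0=(0,0,2,1)
Op 8: merge R0<->R3 -> R0=(0,0,2,4) R3=(0,0,2,4)
Op 9: inc R2 by 1 -> R2=(0,0,3,1) value=4
Op 10: merge R2<->R1 -> R2=(0,0,3,1) R1=(0,0,3,1)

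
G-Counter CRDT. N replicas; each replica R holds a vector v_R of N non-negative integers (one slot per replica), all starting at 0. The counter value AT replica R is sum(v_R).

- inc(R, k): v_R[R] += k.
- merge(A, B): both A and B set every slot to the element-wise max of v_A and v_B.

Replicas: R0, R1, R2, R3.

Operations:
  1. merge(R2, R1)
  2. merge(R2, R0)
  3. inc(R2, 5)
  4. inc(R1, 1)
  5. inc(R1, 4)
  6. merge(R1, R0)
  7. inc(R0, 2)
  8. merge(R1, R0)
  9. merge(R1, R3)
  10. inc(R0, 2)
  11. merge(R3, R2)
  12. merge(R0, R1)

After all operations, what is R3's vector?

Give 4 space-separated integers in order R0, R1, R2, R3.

Op 1: merge R2<->R1 -> R2=(0,0,0,0) R1=(0,0,0,0)
Op 2: merge R2<->R0 -> R2=(0,0,0,0) R0=(0,0,0,0)
Op 3: inc R2 by 5 -> R2=(0,0,5,0) value=5
Op 4: inc R1 by 1 -> R1=(0,1,0,0) value=1
Op 5: inc R1 by 4 -> R1=(0,5,0,0) value=5
Op 6: merge R1<->R0 -> R1=(0,5,0,0) R0=(0,5,0,0)
Op 7: inc R0 by 2 -> R0=(2,5,0,0) value=7
Op 8: merge R1<->R0 -> R1=(2,5,0,0) R0=(2,5,0,0)
Op 9: merge R1<->R3 -> R1=(2,5,0,0) R3=(2,5,0,0)
Op 10: inc R0 by 2 -> R0=(4,5,0,0) value=9
Op 11: merge R3<->R2 -> R3=(2,5,5,0) R2=(2,5,5,0)
Op 12: merge R0<->R1 -> R0=(4,5,0,0) R1=(4,5,0,0)

Answer: 2 5 5 0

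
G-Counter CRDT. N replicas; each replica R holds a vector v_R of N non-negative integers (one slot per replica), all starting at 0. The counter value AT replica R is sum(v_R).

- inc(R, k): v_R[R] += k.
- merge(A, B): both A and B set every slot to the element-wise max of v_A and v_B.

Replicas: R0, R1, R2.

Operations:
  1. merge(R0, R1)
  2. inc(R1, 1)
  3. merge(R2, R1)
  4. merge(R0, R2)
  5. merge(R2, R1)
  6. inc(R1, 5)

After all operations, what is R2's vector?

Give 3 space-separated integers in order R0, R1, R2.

Op 1: merge R0<->R1 -> R0=(0,0,0) R1=(0,0,0)
Op 2: inc R1 by 1 -> R1=(0,1,0) value=1
Op 3: merge R2<->R1 -> R2=(0,1,0) R1=(0,1,0)
Op 4: merge R0<->R2 -> R0=(0,1,0) R2=(0,1,0)
Op 5: merge R2<->R1 -> R2=(0,1,0) R1=(0,1,0)
Op 6: inc R1 by 5 -> R1=(0,6,0) value=6

Answer: 0 1 0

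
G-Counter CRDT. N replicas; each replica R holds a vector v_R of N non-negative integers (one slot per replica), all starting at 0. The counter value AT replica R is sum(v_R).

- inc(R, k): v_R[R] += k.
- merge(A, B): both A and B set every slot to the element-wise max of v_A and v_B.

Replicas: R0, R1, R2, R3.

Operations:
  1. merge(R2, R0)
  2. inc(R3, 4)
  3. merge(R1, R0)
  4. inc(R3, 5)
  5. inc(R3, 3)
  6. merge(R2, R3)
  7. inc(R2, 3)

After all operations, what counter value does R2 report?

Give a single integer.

Answer: 15

Derivation:
Op 1: merge R2<->R0 -> R2=(0,0,0,0) R0=(0,0,0,0)
Op 2: inc R3 by 4 -> R3=(0,0,0,4) value=4
Op 3: merge R1<->R0 -> R1=(0,0,0,0) R0=(0,0,0,0)
Op 4: inc R3 by 5 -> R3=(0,0,0,9) value=9
Op 5: inc R3 by 3 -> R3=(0,0,0,12) value=12
Op 6: merge R2<->R3 -> R2=(0,0,0,12) R3=(0,0,0,12)
Op 7: inc R2 by 3 -> R2=(0,0,3,12) value=15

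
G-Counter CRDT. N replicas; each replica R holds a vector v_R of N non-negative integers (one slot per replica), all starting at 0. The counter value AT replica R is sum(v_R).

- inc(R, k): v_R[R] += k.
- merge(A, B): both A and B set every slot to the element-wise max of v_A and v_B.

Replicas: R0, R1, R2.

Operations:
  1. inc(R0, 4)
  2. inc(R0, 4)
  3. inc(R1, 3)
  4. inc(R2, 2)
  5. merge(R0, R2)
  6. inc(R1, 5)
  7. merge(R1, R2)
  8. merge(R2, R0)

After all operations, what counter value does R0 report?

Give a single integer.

Answer: 18

Derivation:
Op 1: inc R0 by 4 -> R0=(4,0,0) value=4
Op 2: inc R0 by 4 -> R0=(8,0,0) value=8
Op 3: inc R1 by 3 -> R1=(0,3,0) value=3
Op 4: inc R2 by 2 -> R2=(0,0,2) value=2
Op 5: merge R0<->R2 -> R0=(8,0,2) R2=(8,0,2)
Op 6: inc R1 by 5 -> R1=(0,8,0) value=8
Op 7: merge R1<->R2 -> R1=(8,8,2) R2=(8,8,2)
Op 8: merge R2<->R0 -> R2=(8,8,2) R0=(8,8,2)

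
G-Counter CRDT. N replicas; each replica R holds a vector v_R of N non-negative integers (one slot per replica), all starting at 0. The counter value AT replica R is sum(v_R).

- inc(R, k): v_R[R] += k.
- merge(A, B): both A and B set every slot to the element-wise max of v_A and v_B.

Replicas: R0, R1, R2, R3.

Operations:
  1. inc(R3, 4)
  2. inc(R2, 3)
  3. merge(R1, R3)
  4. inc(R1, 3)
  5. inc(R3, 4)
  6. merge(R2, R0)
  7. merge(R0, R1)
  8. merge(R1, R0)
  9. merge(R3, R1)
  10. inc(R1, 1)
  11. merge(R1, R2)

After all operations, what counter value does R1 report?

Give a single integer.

Op 1: inc R3 by 4 -> R3=(0,0,0,4) value=4
Op 2: inc R2 by 3 -> R2=(0,0,3,0) value=3
Op 3: merge R1<->R3 -> R1=(0,0,0,4) R3=(0,0,0,4)
Op 4: inc R1 by 3 -> R1=(0,3,0,4) value=7
Op 5: inc R3 by 4 -> R3=(0,0,0,8) value=8
Op 6: merge R2<->R0 -> R2=(0,0,3,0) R0=(0,0,3,0)
Op 7: merge R0<->R1 -> R0=(0,3,3,4) R1=(0,3,3,4)
Op 8: merge R1<->R0 -> R1=(0,3,3,4) R0=(0,3,3,4)
Op 9: merge R3<->R1 -> R3=(0,3,3,8) R1=(0,3,3,8)
Op 10: inc R1 by 1 -> R1=(0,4,3,8) value=15
Op 11: merge R1<->R2 -> R1=(0,4,3,8) R2=(0,4,3,8)

Answer: 15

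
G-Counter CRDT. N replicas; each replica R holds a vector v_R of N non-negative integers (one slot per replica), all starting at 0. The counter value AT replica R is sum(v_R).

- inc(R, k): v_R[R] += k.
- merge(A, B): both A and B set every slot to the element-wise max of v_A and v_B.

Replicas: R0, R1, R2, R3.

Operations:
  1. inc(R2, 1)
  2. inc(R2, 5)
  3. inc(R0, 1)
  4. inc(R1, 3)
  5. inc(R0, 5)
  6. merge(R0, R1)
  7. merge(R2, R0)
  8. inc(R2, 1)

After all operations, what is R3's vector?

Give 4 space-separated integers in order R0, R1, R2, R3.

Answer: 0 0 0 0

Derivation:
Op 1: inc R2 by 1 -> R2=(0,0,1,0) value=1
Op 2: inc R2 by 5 -> R2=(0,0,6,0) value=6
Op 3: inc R0 by 1 -> R0=(1,0,0,0) value=1
Op 4: inc R1 by 3 -> R1=(0,3,0,0) value=3
Op 5: inc R0 by 5 -> R0=(6,0,0,0) value=6
Op 6: merge R0<->R1 -> R0=(6,3,0,0) R1=(6,3,0,0)
Op 7: merge R2<->R0 -> R2=(6,3,6,0) R0=(6,3,6,0)
Op 8: inc R2 by 1 -> R2=(6,3,7,0) value=16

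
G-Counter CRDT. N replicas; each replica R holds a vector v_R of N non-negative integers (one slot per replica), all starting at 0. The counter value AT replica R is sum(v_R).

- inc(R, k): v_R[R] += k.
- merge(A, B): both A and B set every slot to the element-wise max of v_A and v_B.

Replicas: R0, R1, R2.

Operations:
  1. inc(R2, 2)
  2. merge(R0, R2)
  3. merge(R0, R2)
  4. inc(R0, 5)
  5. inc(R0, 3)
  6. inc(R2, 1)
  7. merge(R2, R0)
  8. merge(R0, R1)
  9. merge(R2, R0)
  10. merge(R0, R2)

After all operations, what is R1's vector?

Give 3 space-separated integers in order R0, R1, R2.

Answer: 8 0 3

Derivation:
Op 1: inc R2 by 2 -> R2=(0,0,2) value=2
Op 2: merge R0<->R2 -> R0=(0,0,2) R2=(0,0,2)
Op 3: merge R0<->R2 -> R0=(0,0,2) R2=(0,0,2)
Op 4: inc R0 by 5 -> R0=(5,0,2) value=7
Op 5: inc R0 by 3 -> R0=(8,0,2) value=10
Op 6: inc R2 by 1 -> R2=(0,0,3) value=3
Op 7: merge R2<->R0 -> R2=(8,0,3) R0=(8,0,3)
Op 8: merge R0<->R1 -> R0=(8,0,3) R1=(8,0,3)
Op 9: merge R2<->R0 -> R2=(8,0,3) R0=(8,0,3)
Op 10: merge R0<->R2 -> R0=(8,0,3) R2=(8,0,3)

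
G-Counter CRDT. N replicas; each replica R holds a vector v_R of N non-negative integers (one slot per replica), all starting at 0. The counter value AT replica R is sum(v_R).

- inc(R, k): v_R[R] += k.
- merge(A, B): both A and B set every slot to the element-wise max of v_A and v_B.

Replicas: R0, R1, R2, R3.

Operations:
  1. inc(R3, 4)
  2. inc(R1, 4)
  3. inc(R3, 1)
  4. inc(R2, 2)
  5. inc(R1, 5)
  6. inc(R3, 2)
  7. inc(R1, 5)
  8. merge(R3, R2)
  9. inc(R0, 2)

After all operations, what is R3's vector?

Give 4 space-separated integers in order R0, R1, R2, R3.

Op 1: inc R3 by 4 -> R3=(0,0,0,4) value=4
Op 2: inc R1 by 4 -> R1=(0,4,0,0) value=4
Op 3: inc R3 by 1 -> R3=(0,0,0,5) value=5
Op 4: inc R2 by 2 -> R2=(0,0,2,0) value=2
Op 5: inc R1 by 5 -> R1=(0,9,0,0) value=9
Op 6: inc R3 by 2 -> R3=(0,0,0,7) value=7
Op 7: inc R1 by 5 -> R1=(0,14,0,0) value=14
Op 8: merge R3<->R2 -> R3=(0,0,2,7) R2=(0,0,2,7)
Op 9: inc R0 by 2 -> R0=(2,0,0,0) value=2

Answer: 0 0 2 7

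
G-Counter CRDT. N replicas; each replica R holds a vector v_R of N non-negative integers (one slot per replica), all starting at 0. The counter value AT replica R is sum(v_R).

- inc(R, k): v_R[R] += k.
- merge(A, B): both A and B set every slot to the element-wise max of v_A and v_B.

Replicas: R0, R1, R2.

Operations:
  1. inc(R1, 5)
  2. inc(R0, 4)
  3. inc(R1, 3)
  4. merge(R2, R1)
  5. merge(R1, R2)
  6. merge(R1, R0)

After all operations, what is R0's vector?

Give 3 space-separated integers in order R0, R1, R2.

Op 1: inc R1 by 5 -> R1=(0,5,0) value=5
Op 2: inc R0 by 4 -> R0=(4,0,0) value=4
Op 3: inc R1 by 3 -> R1=(0,8,0) value=8
Op 4: merge R2<->R1 -> R2=(0,8,0) R1=(0,8,0)
Op 5: merge R1<->R2 -> R1=(0,8,0) R2=(0,8,0)
Op 6: merge R1<->R0 -> R1=(4,8,0) R0=(4,8,0)

Answer: 4 8 0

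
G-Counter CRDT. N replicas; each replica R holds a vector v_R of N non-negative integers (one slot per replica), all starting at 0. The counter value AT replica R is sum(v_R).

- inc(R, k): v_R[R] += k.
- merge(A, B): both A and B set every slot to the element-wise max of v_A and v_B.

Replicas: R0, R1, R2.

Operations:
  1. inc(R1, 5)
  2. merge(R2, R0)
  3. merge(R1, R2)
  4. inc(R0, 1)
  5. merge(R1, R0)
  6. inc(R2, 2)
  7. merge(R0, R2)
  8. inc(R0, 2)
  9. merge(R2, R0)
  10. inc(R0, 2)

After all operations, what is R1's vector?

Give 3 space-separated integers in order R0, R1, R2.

Answer: 1 5 0

Derivation:
Op 1: inc R1 by 5 -> R1=(0,5,0) value=5
Op 2: merge R2<->R0 -> R2=(0,0,0) R0=(0,0,0)
Op 3: merge R1<->R2 -> R1=(0,5,0) R2=(0,5,0)
Op 4: inc R0 by 1 -> R0=(1,0,0) value=1
Op 5: merge R1<->R0 -> R1=(1,5,0) R0=(1,5,0)
Op 6: inc R2 by 2 -> R2=(0,5,2) value=7
Op 7: merge R0<->R2 -> R0=(1,5,2) R2=(1,5,2)
Op 8: inc R0 by 2 -> R0=(3,5,2) value=10
Op 9: merge R2<->R0 -> R2=(3,5,2) R0=(3,5,2)
Op 10: inc R0 by 2 -> R0=(5,5,2) value=12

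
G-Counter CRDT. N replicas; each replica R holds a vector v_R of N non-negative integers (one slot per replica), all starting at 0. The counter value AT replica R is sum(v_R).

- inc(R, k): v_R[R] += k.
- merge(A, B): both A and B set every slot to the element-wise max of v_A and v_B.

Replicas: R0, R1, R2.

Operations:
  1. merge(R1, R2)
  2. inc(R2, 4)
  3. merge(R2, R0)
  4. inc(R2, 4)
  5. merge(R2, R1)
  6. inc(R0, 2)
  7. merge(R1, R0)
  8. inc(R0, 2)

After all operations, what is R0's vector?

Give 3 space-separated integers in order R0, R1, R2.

Answer: 4 0 8

Derivation:
Op 1: merge R1<->R2 -> R1=(0,0,0) R2=(0,0,0)
Op 2: inc R2 by 4 -> R2=(0,0,4) value=4
Op 3: merge R2<->R0 -> R2=(0,0,4) R0=(0,0,4)
Op 4: inc R2 by 4 -> R2=(0,0,8) value=8
Op 5: merge R2<->R1 -> R2=(0,0,8) R1=(0,0,8)
Op 6: inc R0 by 2 -> R0=(2,0,4) value=6
Op 7: merge R1<->R0 -> R1=(2,0,8) R0=(2,0,8)
Op 8: inc R0 by 2 -> R0=(4,0,8) value=12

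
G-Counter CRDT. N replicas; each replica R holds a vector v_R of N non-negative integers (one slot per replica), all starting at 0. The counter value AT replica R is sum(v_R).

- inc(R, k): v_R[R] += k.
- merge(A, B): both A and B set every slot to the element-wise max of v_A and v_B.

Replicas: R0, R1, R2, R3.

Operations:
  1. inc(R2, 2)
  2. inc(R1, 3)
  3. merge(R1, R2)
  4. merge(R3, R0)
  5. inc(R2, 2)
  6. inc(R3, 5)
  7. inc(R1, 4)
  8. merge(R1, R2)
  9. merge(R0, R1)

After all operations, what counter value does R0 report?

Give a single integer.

Answer: 11

Derivation:
Op 1: inc R2 by 2 -> R2=(0,0,2,0) value=2
Op 2: inc R1 by 3 -> R1=(0,3,0,0) value=3
Op 3: merge R1<->R2 -> R1=(0,3,2,0) R2=(0,3,2,0)
Op 4: merge R3<->R0 -> R3=(0,0,0,0) R0=(0,0,0,0)
Op 5: inc R2 by 2 -> R2=(0,3,4,0) value=7
Op 6: inc R3 by 5 -> R3=(0,0,0,5) value=5
Op 7: inc R1 by 4 -> R1=(0,7,2,0) value=9
Op 8: merge R1<->R2 -> R1=(0,7,4,0) R2=(0,7,4,0)
Op 9: merge R0<->R1 -> R0=(0,7,4,0) R1=(0,7,4,0)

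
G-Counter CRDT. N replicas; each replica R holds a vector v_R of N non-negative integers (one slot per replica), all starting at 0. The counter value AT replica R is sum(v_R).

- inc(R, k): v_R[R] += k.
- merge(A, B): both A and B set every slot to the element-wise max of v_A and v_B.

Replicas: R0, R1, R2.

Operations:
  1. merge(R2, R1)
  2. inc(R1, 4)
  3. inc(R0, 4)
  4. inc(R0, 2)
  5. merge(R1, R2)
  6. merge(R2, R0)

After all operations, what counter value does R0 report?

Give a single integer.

Answer: 10

Derivation:
Op 1: merge R2<->R1 -> R2=(0,0,0) R1=(0,0,0)
Op 2: inc R1 by 4 -> R1=(0,4,0) value=4
Op 3: inc R0 by 4 -> R0=(4,0,0) value=4
Op 4: inc R0 by 2 -> R0=(6,0,0) value=6
Op 5: merge R1<->R2 -> R1=(0,4,0) R2=(0,4,0)
Op 6: merge R2<->R0 -> R2=(6,4,0) R0=(6,4,0)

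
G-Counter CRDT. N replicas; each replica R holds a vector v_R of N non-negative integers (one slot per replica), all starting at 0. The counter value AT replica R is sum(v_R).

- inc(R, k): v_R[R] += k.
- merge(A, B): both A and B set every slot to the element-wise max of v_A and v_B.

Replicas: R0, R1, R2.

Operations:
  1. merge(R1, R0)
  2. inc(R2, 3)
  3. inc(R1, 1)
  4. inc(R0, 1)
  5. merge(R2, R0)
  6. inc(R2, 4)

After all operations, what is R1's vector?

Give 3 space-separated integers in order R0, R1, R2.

Op 1: merge R1<->R0 -> R1=(0,0,0) R0=(0,0,0)
Op 2: inc R2 by 3 -> R2=(0,0,3) value=3
Op 3: inc R1 by 1 -> R1=(0,1,0) value=1
Op 4: inc R0 by 1 -> R0=(1,0,0) value=1
Op 5: merge R2<->R0 -> R2=(1,0,3) R0=(1,0,3)
Op 6: inc R2 by 4 -> R2=(1,0,7) value=8

Answer: 0 1 0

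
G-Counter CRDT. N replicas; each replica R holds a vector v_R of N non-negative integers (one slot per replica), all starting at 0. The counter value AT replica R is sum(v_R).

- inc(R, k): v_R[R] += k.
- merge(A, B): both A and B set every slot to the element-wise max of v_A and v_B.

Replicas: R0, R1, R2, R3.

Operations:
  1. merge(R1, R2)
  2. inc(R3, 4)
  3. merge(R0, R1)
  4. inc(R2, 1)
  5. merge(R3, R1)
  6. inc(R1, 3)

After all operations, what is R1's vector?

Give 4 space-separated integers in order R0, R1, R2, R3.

Op 1: merge R1<->R2 -> R1=(0,0,0,0) R2=(0,0,0,0)
Op 2: inc R3 by 4 -> R3=(0,0,0,4) value=4
Op 3: merge R0<->R1 -> R0=(0,0,0,0) R1=(0,0,0,0)
Op 4: inc R2 by 1 -> R2=(0,0,1,0) value=1
Op 5: merge R3<->R1 -> R3=(0,0,0,4) R1=(0,0,0,4)
Op 6: inc R1 by 3 -> R1=(0,3,0,4) value=7

Answer: 0 3 0 4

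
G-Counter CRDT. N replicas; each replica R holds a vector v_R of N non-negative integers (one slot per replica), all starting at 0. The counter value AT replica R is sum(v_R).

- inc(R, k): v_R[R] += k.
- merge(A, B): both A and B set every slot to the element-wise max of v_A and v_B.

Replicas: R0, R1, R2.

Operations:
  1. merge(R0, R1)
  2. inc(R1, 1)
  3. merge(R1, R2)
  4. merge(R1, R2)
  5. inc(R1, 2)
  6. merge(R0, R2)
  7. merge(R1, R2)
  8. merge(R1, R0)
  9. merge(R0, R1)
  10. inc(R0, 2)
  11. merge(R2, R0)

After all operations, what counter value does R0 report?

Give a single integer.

Op 1: merge R0<->R1 -> R0=(0,0,0) R1=(0,0,0)
Op 2: inc R1 by 1 -> R1=(0,1,0) value=1
Op 3: merge R1<->R2 -> R1=(0,1,0) R2=(0,1,0)
Op 4: merge R1<->R2 -> R1=(0,1,0) R2=(0,1,0)
Op 5: inc R1 by 2 -> R1=(0,3,0) value=3
Op 6: merge R0<->R2 -> R0=(0,1,0) R2=(0,1,0)
Op 7: merge R1<->R2 -> R1=(0,3,0) R2=(0,3,0)
Op 8: merge R1<->R0 -> R1=(0,3,0) R0=(0,3,0)
Op 9: merge R0<->R1 -> R0=(0,3,0) R1=(0,3,0)
Op 10: inc R0 by 2 -> R0=(2,3,0) value=5
Op 11: merge R2<->R0 -> R2=(2,3,0) R0=(2,3,0)

Answer: 5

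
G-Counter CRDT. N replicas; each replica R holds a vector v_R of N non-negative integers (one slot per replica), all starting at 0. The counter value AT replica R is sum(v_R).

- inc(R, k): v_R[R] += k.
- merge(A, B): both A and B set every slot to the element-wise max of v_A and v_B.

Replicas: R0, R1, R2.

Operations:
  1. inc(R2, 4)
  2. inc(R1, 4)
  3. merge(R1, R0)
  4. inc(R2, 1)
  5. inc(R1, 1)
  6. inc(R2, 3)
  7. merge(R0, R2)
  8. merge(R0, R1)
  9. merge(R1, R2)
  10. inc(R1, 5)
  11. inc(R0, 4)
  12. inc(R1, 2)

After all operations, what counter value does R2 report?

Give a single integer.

Answer: 13

Derivation:
Op 1: inc R2 by 4 -> R2=(0,0,4) value=4
Op 2: inc R1 by 4 -> R1=(0,4,0) value=4
Op 3: merge R1<->R0 -> R1=(0,4,0) R0=(0,4,0)
Op 4: inc R2 by 1 -> R2=(0,0,5) value=5
Op 5: inc R1 by 1 -> R1=(0,5,0) value=5
Op 6: inc R2 by 3 -> R2=(0,0,8) value=8
Op 7: merge R0<->R2 -> R0=(0,4,8) R2=(0,4,8)
Op 8: merge R0<->R1 -> R0=(0,5,8) R1=(0,5,8)
Op 9: merge R1<->R2 -> R1=(0,5,8) R2=(0,5,8)
Op 10: inc R1 by 5 -> R1=(0,10,8) value=18
Op 11: inc R0 by 4 -> R0=(4,5,8) value=17
Op 12: inc R1 by 2 -> R1=(0,12,8) value=20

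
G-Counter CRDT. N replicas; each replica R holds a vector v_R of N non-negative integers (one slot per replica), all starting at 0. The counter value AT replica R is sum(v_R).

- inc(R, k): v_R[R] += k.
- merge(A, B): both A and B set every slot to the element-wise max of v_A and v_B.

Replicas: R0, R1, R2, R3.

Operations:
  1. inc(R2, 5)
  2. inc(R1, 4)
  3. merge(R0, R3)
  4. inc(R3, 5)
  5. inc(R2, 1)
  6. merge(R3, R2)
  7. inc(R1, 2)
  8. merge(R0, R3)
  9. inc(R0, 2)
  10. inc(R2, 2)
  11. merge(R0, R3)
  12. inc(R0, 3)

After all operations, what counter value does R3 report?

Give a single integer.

Answer: 13

Derivation:
Op 1: inc R2 by 5 -> R2=(0,0,5,0) value=5
Op 2: inc R1 by 4 -> R1=(0,4,0,0) value=4
Op 3: merge R0<->R3 -> R0=(0,0,0,0) R3=(0,0,0,0)
Op 4: inc R3 by 5 -> R3=(0,0,0,5) value=5
Op 5: inc R2 by 1 -> R2=(0,0,6,0) value=6
Op 6: merge R3<->R2 -> R3=(0,0,6,5) R2=(0,0,6,5)
Op 7: inc R1 by 2 -> R1=(0,6,0,0) value=6
Op 8: merge R0<->R3 -> R0=(0,0,6,5) R3=(0,0,6,5)
Op 9: inc R0 by 2 -> R0=(2,0,6,5) value=13
Op 10: inc R2 by 2 -> R2=(0,0,8,5) value=13
Op 11: merge R0<->R3 -> R0=(2,0,6,5) R3=(2,0,6,5)
Op 12: inc R0 by 3 -> R0=(5,0,6,5) value=16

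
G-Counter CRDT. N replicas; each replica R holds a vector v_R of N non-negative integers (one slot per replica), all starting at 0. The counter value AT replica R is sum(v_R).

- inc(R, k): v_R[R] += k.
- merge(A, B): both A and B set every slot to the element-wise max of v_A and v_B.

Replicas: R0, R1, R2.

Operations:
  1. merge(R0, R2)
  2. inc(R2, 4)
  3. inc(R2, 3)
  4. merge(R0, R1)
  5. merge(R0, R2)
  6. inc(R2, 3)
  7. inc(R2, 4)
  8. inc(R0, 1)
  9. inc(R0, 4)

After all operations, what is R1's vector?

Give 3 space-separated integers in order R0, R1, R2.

Op 1: merge R0<->R2 -> R0=(0,0,0) R2=(0,0,0)
Op 2: inc R2 by 4 -> R2=(0,0,4) value=4
Op 3: inc R2 by 3 -> R2=(0,0,7) value=7
Op 4: merge R0<->R1 -> R0=(0,0,0) R1=(0,0,0)
Op 5: merge R0<->R2 -> R0=(0,0,7) R2=(0,0,7)
Op 6: inc R2 by 3 -> R2=(0,0,10) value=10
Op 7: inc R2 by 4 -> R2=(0,0,14) value=14
Op 8: inc R0 by 1 -> R0=(1,0,7) value=8
Op 9: inc R0 by 4 -> R0=(5,0,7) value=12

Answer: 0 0 0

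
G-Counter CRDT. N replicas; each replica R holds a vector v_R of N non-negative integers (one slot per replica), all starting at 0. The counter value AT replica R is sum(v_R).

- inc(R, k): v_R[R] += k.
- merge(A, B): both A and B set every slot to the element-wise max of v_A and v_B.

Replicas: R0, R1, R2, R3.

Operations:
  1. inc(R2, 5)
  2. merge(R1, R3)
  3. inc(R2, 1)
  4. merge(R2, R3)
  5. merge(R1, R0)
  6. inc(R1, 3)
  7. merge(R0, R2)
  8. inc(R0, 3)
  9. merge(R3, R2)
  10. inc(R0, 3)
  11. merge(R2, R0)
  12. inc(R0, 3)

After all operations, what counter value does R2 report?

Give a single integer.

Op 1: inc R2 by 5 -> R2=(0,0,5,0) value=5
Op 2: merge R1<->R3 -> R1=(0,0,0,0) R3=(0,0,0,0)
Op 3: inc R2 by 1 -> R2=(0,0,6,0) value=6
Op 4: merge R2<->R3 -> R2=(0,0,6,0) R3=(0,0,6,0)
Op 5: merge R1<->R0 -> R1=(0,0,0,0) R0=(0,0,0,0)
Op 6: inc R1 by 3 -> R1=(0,3,0,0) value=3
Op 7: merge R0<->R2 -> R0=(0,0,6,0) R2=(0,0,6,0)
Op 8: inc R0 by 3 -> R0=(3,0,6,0) value=9
Op 9: merge R3<->R2 -> R3=(0,0,6,0) R2=(0,0,6,0)
Op 10: inc R0 by 3 -> R0=(6,0,6,0) value=12
Op 11: merge R2<->R0 -> R2=(6,0,6,0) R0=(6,0,6,0)
Op 12: inc R0 by 3 -> R0=(9,0,6,0) value=15

Answer: 12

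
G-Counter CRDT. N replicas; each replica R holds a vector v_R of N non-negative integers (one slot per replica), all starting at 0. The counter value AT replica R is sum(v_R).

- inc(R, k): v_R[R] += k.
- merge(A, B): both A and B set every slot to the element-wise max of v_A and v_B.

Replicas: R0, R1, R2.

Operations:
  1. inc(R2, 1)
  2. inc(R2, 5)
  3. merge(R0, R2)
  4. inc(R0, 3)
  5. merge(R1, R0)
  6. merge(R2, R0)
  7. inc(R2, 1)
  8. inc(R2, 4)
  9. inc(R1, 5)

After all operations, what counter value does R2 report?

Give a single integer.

Answer: 14

Derivation:
Op 1: inc R2 by 1 -> R2=(0,0,1) value=1
Op 2: inc R2 by 5 -> R2=(0,0,6) value=6
Op 3: merge R0<->R2 -> R0=(0,0,6) R2=(0,0,6)
Op 4: inc R0 by 3 -> R0=(3,0,6) value=9
Op 5: merge R1<->R0 -> R1=(3,0,6) R0=(3,0,6)
Op 6: merge R2<->R0 -> R2=(3,0,6) R0=(3,0,6)
Op 7: inc R2 by 1 -> R2=(3,0,7) value=10
Op 8: inc R2 by 4 -> R2=(3,0,11) value=14
Op 9: inc R1 by 5 -> R1=(3,5,6) value=14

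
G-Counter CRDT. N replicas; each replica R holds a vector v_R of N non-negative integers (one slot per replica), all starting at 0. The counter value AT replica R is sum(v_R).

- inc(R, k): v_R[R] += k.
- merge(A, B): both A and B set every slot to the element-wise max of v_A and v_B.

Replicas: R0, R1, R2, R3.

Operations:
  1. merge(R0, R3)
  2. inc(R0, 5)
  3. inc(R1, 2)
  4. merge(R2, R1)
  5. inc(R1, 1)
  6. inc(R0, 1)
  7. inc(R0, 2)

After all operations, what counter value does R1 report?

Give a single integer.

Op 1: merge R0<->R3 -> R0=(0,0,0,0) R3=(0,0,0,0)
Op 2: inc R0 by 5 -> R0=(5,0,0,0) value=5
Op 3: inc R1 by 2 -> R1=(0,2,0,0) value=2
Op 4: merge R2<->R1 -> R2=(0,2,0,0) R1=(0,2,0,0)
Op 5: inc R1 by 1 -> R1=(0,3,0,0) value=3
Op 6: inc R0 by 1 -> R0=(6,0,0,0) value=6
Op 7: inc R0 by 2 -> R0=(8,0,0,0) value=8

Answer: 3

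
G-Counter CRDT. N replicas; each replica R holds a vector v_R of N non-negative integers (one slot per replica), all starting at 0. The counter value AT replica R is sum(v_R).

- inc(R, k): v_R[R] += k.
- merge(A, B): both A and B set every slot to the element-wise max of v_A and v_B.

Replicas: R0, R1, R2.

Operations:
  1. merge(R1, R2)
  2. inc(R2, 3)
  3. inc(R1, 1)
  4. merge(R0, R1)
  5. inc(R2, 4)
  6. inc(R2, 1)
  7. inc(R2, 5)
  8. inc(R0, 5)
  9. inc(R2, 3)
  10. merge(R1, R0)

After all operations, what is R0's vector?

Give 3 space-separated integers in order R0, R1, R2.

Op 1: merge R1<->R2 -> R1=(0,0,0) R2=(0,0,0)
Op 2: inc R2 by 3 -> R2=(0,0,3) value=3
Op 3: inc R1 by 1 -> R1=(0,1,0) value=1
Op 4: merge R0<->R1 -> R0=(0,1,0) R1=(0,1,0)
Op 5: inc R2 by 4 -> R2=(0,0,7) value=7
Op 6: inc R2 by 1 -> R2=(0,0,8) value=8
Op 7: inc R2 by 5 -> R2=(0,0,13) value=13
Op 8: inc R0 by 5 -> R0=(5,1,0) value=6
Op 9: inc R2 by 3 -> R2=(0,0,16) value=16
Op 10: merge R1<->R0 -> R1=(5,1,0) R0=(5,1,0)

Answer: 5 1 0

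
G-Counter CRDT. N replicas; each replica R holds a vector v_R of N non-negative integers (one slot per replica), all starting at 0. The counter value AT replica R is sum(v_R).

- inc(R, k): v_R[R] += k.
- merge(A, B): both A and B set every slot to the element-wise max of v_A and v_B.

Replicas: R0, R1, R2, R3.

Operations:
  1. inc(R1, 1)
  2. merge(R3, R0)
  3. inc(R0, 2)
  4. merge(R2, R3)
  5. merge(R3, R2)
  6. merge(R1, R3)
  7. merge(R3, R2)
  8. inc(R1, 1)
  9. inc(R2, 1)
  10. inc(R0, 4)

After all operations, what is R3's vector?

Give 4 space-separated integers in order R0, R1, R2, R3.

Answer: 0 1 0 0

Derivation:
Op 1: inc R1 by 1 -> R1=(0,1,0,0) value=1
Op 2: merge R3<->R0 -> R3=(0,0,0,0) R0=(0,0,0,0)
Op 3: inc R0 by 2 -> R0=(2,0,0,0) value=2
Op 4: merge R2<->R3 -> R2=(0,0,0,0) R3=(0,0,0,0)
Op 5: merge R3<->R2 -> R3=(0,0,0,0) R2=(0,0,0,0)
Op 6: merge R1<->R3 -> R1=(0,1,0,0) R3=(0,1,0,0)
Op 7: merge R3<->R2 -> R3=(0,1,0,0) R2=(0,1,0,0)
Op 8: inc R1 by 1 -> R1=(0,2,0,0) value=2
Op 9: inc R2 by 1 -> R2=(0,1,1,0) value=2
Op 10: inc R0 by 4 -> R0=(6,0,0,0) value=6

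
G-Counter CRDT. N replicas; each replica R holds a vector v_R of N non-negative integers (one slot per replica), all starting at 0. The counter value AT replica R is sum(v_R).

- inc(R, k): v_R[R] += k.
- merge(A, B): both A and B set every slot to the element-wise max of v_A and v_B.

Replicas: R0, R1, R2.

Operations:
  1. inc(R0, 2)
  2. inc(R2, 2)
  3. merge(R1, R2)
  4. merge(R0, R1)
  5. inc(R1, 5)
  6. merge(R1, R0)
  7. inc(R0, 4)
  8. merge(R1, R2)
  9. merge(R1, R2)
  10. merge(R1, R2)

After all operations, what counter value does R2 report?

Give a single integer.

Answer: 9

Derivation:
Op 1: inc R0 by 2 -> R0=(2,0,0) value=2
Op 2: inc R2 by 2 -> R2=(0,0,2) value=2
Op 3: merge R1<->R2 -> R1=(0,0,2) R2=(0,0,2)
Op 4: merge R0<->R1 -> R0=(2,0,2) R1=(2,0,2)
Op 5: inc R1 by 5 -> R1=(2,5,2) value=9
Op 6: merge R1<->R0 -> R1=(2,5,2) R0=(2,5,2)
Op 7: inc R0 by 4 -> R0=(6,5,2) value=13
Op 8: merge R1<->R2 -> R1=(2,5,2) R2=(2,5,2)
Op 9: merge R1<->R2 -> R1=(2,5,2) R2=(2,5,2)
Op 10: merge R1<->R2 -> R1=(2,5,2) R2=(2,5,2)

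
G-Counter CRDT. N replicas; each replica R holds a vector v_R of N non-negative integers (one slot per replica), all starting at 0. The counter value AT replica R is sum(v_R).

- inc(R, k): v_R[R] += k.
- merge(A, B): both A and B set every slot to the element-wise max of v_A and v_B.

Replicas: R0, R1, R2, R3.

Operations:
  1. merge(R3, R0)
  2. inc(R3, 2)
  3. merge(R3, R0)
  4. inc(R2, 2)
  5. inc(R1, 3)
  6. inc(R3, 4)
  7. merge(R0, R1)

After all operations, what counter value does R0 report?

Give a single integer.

Op 1: merge R3<->R0 -> R3=(0,0,0,0) R0=(0,0,0,0)
Op 2: inc R3 by 2 -> R3=(0,0,0,2) value=2
Op 3: merge R3<->R0 -> R3=(0,0,0,2) R0=(0,0,0,2)
Op 4: inc R2 by 2 -> R2=(0,0,2,0) value=2
Op 5: inc R1 by 3 -> R1=(0,3,0,0) value=3
Op 6: inc R3 by 4 -> R3=(0,0,0,6) value=6
Op 7: merge R0<->R1 -> R0=(0,3,0,2) R1=(0,3,0,2)

Answer: 5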